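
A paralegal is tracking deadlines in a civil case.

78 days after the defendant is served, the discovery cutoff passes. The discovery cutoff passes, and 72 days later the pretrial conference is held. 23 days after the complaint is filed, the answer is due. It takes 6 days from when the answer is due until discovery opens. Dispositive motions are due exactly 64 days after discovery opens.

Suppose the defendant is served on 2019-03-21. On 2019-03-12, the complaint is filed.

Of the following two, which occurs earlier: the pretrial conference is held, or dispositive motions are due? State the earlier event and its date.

Dispositive motions are due — 2019-06-13

The defendant is served: Mar 21, 2019.
The discovery cutoff passes: Mar 21, 2019 + 78 days = Jun 7, 2019.
The pretrial conference is held: Jun 7, 2019 + 72 days = Aug 18, 2019.
The complaint is filed: Mar 12, 2019.
The answer is due: Mar 12, 2019 + 23 days = Apr 4, 2019.
Discovery opens: Apr 4, 2019 + 6 days = Apr 10, 2019.
Dispositive motions are due: Apr 10, 2019 + 64 days = Jun 13, 2019.
Comparing: the pretrial conference is held on Aug 18, 2019 vs dispositive motions are due on Jun 13, 2019. Earlier: dispositive motions are due.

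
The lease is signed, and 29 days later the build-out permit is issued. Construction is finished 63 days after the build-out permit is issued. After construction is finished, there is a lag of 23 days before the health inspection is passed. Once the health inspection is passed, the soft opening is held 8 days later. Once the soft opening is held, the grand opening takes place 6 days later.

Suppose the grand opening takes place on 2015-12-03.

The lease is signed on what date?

2015-07-27

The grand opening takes place: Dec 3, 2015.
The soft opening is held: Dec 3, 2015 − 6 days = Nov 27, 2015.
The health inspection is passed: Nov 27, 2015 − 8 days = Nov 19, 2015.
Construction is finished: Nov 19, 2015 − 23 days = Oct 27, 2015.
The build-out permit is issued: Oct 27, 2015 − 63 days = Aug 25, 2015.
The lease is signed: Aug 25, 2015 − 29 days = Jul 27, 2015.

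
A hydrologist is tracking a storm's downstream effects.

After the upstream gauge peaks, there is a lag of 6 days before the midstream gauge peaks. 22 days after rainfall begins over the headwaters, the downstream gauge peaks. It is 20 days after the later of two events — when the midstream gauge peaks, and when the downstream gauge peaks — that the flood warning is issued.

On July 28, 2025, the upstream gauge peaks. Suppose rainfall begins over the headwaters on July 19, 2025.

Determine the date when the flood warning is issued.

August 30, 2025

The upstream gauge peaks: Jul 28, 2025.
The midstream gauge peaks: Jul 28, 2025 + 6 days = Aug 3, 2025.
Rainfall begins over the headwaters: Jul 19, 2025.
The downstream gauge peaks: Jul 19, 2025 + 22 days = Aug 10, 2025.
Both prerequisites met — the midstream gauge peaks (Aug 3, 2025), the downstream gauge peaks (Aug 10, 2025); the later is Aug 10, 2025.
The flood warning is issued: Aug 10, 2025 + 20 days = Aug 30, 2025.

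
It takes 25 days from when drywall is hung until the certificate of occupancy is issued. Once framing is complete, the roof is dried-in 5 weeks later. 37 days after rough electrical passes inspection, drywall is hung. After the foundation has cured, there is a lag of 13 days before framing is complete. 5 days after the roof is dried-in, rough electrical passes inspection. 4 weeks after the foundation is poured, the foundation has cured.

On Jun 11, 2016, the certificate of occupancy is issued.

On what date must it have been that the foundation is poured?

Jan 20, 2016

The certificate of occupancy is issued: Jun 11, 2016.
Drywall is hung: Jun 11, 2016 − 25 days = May 17, 2016.
Rough electrical passes inspection: May 17, 2016 − 37 days = Apr 10, 2016.
The roof is dried-in: Apr 10, 2016 − 5 days = Apr 5, 2016.
Framing is complete: Apr 5, 2016 − 5 weeks = Mar 1, 2016.
The foundation has cured: Mar 1, 2016 − 13 days = Feb 17, 2016.
The foundation is poured: Feb 17, 2016 − 4 weeks = Jan 20, 2016.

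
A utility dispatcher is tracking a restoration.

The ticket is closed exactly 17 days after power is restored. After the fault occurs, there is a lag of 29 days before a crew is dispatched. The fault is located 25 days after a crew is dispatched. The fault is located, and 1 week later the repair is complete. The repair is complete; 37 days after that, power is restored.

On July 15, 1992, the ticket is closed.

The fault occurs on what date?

The ticket is closed: Jul 15, 1992.
Power is restored: Jul 15, 1992 − 17 days = Jun 28, 1992.
The repair is complete: Jun 28, 1992 − 37 days = May 22, 1992.
The fault is located: May 22, 1992 − 1 week = May 15, 1992.
A crew is dispatched: May 15, 1992 − 25 days = Apr 20, 1992.
The fault occurs: Apr 20, 1992 − 29 days = Mar 22, 1992.

March 22, 1992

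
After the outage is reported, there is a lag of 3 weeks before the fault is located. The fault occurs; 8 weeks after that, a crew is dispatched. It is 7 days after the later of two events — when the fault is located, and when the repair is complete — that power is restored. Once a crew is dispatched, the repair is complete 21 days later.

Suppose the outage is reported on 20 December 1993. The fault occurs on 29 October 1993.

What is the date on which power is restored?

The outage is reported: Dec 20, 1993.
The fault is located: Dec 20, 1993 + 3 weeks = Jan 10, 1994.
The fault occurs: Oct 29, 1993.
A crew is dispatched: Oct 29, 1993 + 8 weeks = Dec 24, 1993.
The repair is complete: Dec 24, 1993 + 21 days = Jan 14, 1994.
Both prerequisites met — the fault is located (Jan 10, 1994), the repair is complete (Jan 14, 1994); the later is Jan 14, 1994.
Power is restored: Jan 14, 1994 + 7 days = Jan 21, 1994.

21 January 1994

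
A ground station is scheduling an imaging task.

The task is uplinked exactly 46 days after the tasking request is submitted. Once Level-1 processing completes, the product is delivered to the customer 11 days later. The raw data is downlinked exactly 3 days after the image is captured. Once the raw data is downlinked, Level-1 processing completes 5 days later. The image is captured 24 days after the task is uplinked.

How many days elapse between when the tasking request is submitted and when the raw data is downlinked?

73 days

Causal path: the tasking request is submitted → the task is uplinked → the image is captured → the raw data is downlinked.
Total delay along the path: 46 + 24 + 3 = 73 days.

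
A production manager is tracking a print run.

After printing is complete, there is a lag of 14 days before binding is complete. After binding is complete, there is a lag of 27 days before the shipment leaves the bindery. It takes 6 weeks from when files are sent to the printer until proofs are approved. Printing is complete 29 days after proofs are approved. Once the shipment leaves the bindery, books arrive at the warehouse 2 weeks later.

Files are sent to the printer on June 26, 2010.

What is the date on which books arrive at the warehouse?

October 30, 2010

Files are sent to the printer: Jun 26, 2010.
Proofs are approved: Jun 26, 2010 + 6 weeks = Aug 7, 2010.
Printing is complete: Aug 7, 2010 + 29 days = Sep 5, 2010.
Binding is complete: Sep 5, 2010 + 14 days = Sep 19, 2010.
The shipment leaves the bindery: Sep 19, 2010 + 27 days = Oct 16, 2010.
Books arrive at the warehouse: Oct 16, 2010 + 2 weeks = Oct 30, 2010.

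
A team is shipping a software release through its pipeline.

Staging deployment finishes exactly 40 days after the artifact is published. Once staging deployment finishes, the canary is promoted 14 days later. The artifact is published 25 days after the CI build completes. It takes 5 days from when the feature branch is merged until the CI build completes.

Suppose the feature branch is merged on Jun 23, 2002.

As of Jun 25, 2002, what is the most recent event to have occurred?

The feature branch is merged

The feature branch is merged: Jun 23, 2002.
The CI build completes: Jun 23, 2002 + 5 days = Jun 28, 2002.
The artifact is published: Jun 28, 2002 + 25 days = Jul 23, 2002.
Staging deployment finishes: Jul 23, 2002 + 40 days = Sep 1, 2002.
The canary is promoted: Sep 1, 2002 + 14 days = Sep 15, 2002.
Jun 25, 2002 falls between when the feature branch is merged (Jun 23, 2002) and when the CI build completes (Jun 28, 2002).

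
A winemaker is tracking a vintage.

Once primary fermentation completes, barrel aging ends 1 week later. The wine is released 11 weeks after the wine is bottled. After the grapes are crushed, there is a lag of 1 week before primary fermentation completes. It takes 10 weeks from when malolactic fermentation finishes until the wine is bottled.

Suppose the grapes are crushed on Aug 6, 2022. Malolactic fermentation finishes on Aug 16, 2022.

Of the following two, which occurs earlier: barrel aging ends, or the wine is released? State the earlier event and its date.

Barrel aging ends — Aug 20, 2022

The grapes are crushed: Aug 6, 2022.
Primary fermentation completes: Aug 6, 2022 + 1 week = Aug 13, 2022.
Barrel aging ends: Aug 13, 2022 + 1 week = Aug 20, 2022.
Malolactic fermentation finishes: Aug 16, 2022.
The wine is bottled: Aug 16, 2022 + 10 weeks = Oct 25, 2022.
The wine is released: Oct 25, 2022 + 11 weeks = Jan 10, 2023.
Comparing: barrel aging ends on Aug 20, 2022 vs the wine is released on Jan 10, 2023. Earlier: barrel aging ends.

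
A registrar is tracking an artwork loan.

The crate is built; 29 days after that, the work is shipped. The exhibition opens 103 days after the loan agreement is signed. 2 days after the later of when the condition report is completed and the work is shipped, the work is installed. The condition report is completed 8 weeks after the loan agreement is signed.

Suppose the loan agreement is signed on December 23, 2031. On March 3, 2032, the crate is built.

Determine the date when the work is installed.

The loan agreement is signed: Dec 23, 2031.
The condition report is completed: Dec 23, 2031 + 8 weeks = Feb 17, 2032.
The crate is built: Mar 3, 2032.
The work is shipped: Mar 3, 2032 + 29 days = Apr 1, 2032.
Both prerequisites met — the condition report is completed (Feb 17, 2032), the work is shipped (Apr 1, 2032); the later is Apr 1, 2032.
The work is installed: Apr 1, 2032 + 2 days = Apr 3, 2032.

April 3, 2032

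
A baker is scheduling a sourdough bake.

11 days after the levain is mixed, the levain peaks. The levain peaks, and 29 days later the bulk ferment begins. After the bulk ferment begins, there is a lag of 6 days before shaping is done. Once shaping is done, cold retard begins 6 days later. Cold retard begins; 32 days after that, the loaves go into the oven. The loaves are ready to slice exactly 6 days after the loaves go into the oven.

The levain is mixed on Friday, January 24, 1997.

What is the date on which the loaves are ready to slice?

The levain is mixed: Jan 24, 1997.
The levain peaks: Jan 24, 1997 + 11 days = Feb 4, 1997.
The bulk ferment begins: Feb 4, 1997 + 29 days = Mar 5, 1997.
Shaping is done: Mar 5, 1997 + 6 days = Mar 11, 1997.
Cold retard begins: Mar 11, 1997 + 6 days = Mar 17, 1997.
The loaves go into the oven: Mar 17, 1997 + 32 days = Apr 18, 1997.
The loaves are ready to slice: Apr 18, 1997 + 6 days = Apr 24, 1997.

Thursday, April 24, 1997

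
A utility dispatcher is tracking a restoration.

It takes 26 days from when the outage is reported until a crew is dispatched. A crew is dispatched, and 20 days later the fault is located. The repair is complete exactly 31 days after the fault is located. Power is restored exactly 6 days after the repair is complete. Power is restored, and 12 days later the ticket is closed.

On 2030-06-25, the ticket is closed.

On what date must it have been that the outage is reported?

The ticket is closed: Jun 25, 2030.
Power is restored: Jun 25, 2030 − 12 days = Jun 13, 2030.
The repair is complete: Jun 13, 2030 − 6 days = Jun 7, 2030.
The fault is located: Jun 7, 2030 − 31 days = May 7, 2030.
A crew is dispatched: May 7, 2030 − 20 days = Apr 17, 2030.
The outage is reported: Apr 17, 2030 − 26 days = Mar 22, 2030.

2030-03-22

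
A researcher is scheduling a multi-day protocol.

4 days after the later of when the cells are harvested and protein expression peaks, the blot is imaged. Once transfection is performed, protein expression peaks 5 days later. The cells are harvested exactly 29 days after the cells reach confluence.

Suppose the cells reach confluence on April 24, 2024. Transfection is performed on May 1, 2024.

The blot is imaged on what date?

The cells reach confluence: Apr 24, 2024.
The cells are harvested: Apr 24, 2024 + 29 days = May 23, 2024.
Transfection is performed: May 1, 2024.
Protein expression peaks: May 1, 2024 + 5 days = May 6, 2024.
Both prerequisites met — the cells are harvested (May 23, 2024), protein expression peaks (May 6, 2024); the later is May 23, 2024.
The blot is imaged: May 23, 2024 + 4 days = May 27, 2024.

May 27, 2024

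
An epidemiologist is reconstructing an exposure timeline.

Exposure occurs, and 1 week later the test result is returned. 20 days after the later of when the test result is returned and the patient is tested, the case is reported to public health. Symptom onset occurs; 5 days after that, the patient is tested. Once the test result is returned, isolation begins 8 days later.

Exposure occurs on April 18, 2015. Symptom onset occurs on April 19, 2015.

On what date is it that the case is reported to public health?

Exposure occurs: Apr 18, 2015.
The test result is returned: Apr 18, 2015 + 1 week = Apr 25, 2015.
Symptom onset occurs: Apr 19, 2015.
The patient is tested: Apr 19, 2015 + 5 days = Apr 24, 2015.
Both prerequisites met — the test result is returned (Apr 25, 2015), the patient is tested (Apr 24, 2015); the later is Apr 25, 2015.
The case is reported to public health: Apr 25, 2015 + 20 days = May 15, 2015.

May 15, 2015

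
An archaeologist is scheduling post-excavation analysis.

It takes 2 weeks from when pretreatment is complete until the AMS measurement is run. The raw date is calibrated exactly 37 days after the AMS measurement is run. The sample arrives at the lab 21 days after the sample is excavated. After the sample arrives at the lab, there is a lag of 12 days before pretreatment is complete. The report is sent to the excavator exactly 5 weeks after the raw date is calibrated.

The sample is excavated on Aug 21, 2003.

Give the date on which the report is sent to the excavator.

The sample is excavated: Aug 21, 2003.
The sample arrives at the lab: Aug 21, 2003 + 21 days = Sep 11, 2003.
Pretreatment is complete: Sep 11, 2003 + 12 days = Sep 23, 2003.
The AMS measurement is run: Sep 23, 2003 + 2 weeks = Oct 7, 2003.
The raw date is calibrated: Oct 7, 2003 + 37 days = Nov 13, 2003.
The report is sent to the excavator: Nov 13, 2003 + 5 weeks = Dec 18, 2003.

Dec 18, 2003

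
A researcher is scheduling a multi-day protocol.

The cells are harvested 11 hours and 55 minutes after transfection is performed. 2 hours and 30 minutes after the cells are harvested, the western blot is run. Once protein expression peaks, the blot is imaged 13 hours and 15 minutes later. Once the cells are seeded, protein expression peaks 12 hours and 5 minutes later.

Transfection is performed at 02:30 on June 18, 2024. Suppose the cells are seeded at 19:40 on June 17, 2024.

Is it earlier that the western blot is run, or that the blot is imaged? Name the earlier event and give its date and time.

Transfection is performed: 02:30 Jun 18, 2024.
The cells are harvested: 02:30 Jun 18, 2024 + 11h55m = 14:25 Jun 18, 2024.
The western blot is run: 14:25 Jun 18, 2024 + 2h30m = 16:55 Jun 18, 2024.
The cells are seeded: 19:40 Jun 17, 2024.
Protein expression peaks: 19:40 Jun 17, 2024 + 12h05m = 07:45 Jun 18, 2024.
The blot is imaged: 07:45 Jun 18, 2024 + 13h15m = 21:00 Jun 18, 2024.
Comparing: the western blot is run at 16:55 Jun 18, 2024 vs the blot is imaged at 21:00 Jun 18, 2024. Earlier: the western blot is run.

The western blot is run — 16:55 on June 18, 2024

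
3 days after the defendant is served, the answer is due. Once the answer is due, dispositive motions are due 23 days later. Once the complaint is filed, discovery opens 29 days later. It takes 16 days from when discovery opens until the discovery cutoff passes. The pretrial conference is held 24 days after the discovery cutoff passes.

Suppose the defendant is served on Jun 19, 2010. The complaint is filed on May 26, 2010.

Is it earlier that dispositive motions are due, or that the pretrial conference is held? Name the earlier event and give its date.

The defendant is served: Jun 19, 2010.
The answer is due: Jun 19, 2010 + 3 days = Jun 22, 2010.
Dispositive motions are due: Jun 22, 2010 + 23 days = Jul 15, 2010.
The complaint is filed: May 26, 2010.
Discovery opens: May 26, 2010 + 29 days = Jun 24, 2010.
The discovery cutoff passes: Jun 24, 2010 + 16 days = Jul 10, 2010.
The pretrial conference is held: Jul 10, 2010 + 24 days = Aug 3, 2010.
Comparing: dispositive motions are due on Jul 15, 2010 vs the pretrial conference is held on Aug 3, 2010. Earlier: dispositive motions are due.

Dispositive motions are due — Jul 15, 2010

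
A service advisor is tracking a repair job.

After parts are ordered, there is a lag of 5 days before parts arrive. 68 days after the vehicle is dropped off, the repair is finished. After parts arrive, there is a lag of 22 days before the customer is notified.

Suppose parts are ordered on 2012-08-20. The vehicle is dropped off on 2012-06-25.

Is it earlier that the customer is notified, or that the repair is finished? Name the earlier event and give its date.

The repair is finished — 2012-09-01

Parts are ordered: Aug 20, 2012.
Parts arrive: Aug 20, 2012 + 5 days = Aug 25, 2012.
The customer is notified: Aug 25, 2012 + 22 days = Sep 16, 2012.
The vehicle is dropped off: Jun 25, 2012.
The repair is finished: Jun 25, 2012 + 68 days = Sep 1, 2012.
Comparing: the customer is notified on Sep 16, 2012 vs the repair is finished on Sep 1, 2012. Earlier: the repair is finished.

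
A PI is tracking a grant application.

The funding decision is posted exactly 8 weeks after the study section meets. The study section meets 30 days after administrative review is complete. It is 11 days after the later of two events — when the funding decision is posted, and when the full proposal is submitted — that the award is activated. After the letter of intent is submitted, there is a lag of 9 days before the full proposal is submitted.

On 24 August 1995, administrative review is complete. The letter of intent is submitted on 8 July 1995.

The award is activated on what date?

29 November 1995

Administrative review is complete: Aug 24, 1995.
The study section meets: Aug 24, 1995 + 30 days = Sep 23, 1995.
The funding decision is posted: Sep 23, 1995 + 8 weeks = Nov 18, 1995.
The letter of intent is submitted: Jul 8, 1995.
The full proposal is submitted: Jul 8, 1995 + 9 days = Jul 17, 1995.
Both prerequisites met — the funding decision is posted (Nov 18, 1995), the full proposal is submitted (Jul 17, 1995); the later is Nov 18, 1995.
The award is activated: Nov 18, 1995 + 11 days = Nov 29, 1995.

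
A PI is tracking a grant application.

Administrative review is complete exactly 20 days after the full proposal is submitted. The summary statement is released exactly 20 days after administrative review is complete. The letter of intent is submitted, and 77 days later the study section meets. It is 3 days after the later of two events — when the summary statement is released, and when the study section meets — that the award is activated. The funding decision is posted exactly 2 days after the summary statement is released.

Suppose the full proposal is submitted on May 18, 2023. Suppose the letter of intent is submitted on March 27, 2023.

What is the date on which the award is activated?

June 30, 2023

The full proposal is submitted: May 18, 2023.
Administrative review is complete: May 18, 2023 + 20 days = Jun 7, 2023.
The summary statement is released: Jun 7, 2023 + 20 days = Jun 27, 2023.
The letter of intent is submitted: Mar 27, 2023.
The study section meets: Mar 27, 2023 + 77 days = Jun 12, 2023.
Both prerequisites met — the summary statement is released (Jun 27, 2023), the study section meets (Jun 12, 2023); the later is Jun 27, 2023.
The award is activated: Jun 27, 2023 + 3 days = Jun 30, 2023.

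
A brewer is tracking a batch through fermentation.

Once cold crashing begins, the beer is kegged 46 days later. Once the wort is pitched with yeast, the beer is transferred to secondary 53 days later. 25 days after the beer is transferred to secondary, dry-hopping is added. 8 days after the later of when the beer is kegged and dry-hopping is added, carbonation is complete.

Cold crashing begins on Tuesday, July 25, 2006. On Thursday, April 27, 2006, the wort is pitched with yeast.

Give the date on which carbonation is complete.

Sunday, September 17, 2006

Cold crashing begins: Jul 25, 2006.
The beer is kegged: Jul 25, 2006 + 46 days = Sep 9, 2006.
The wort is pitched with yeast: Apr 27, 2006.
The beer is transferred to secondary: Apr 27, 2006 + 53 days = Jun 19, 2006.
Dry-hopping is added: Jun 19, 2006 + 25 days = Jul 14, 2006.
Both prerequisites met — the beer is kegged (Sep 9, 2006), dry-hopping is added (Jul 14, 2006); the later is Sep 9, 2006.
Carbonation is complete: Sep 9, 2006 + 8 days = Sep 17, 2006.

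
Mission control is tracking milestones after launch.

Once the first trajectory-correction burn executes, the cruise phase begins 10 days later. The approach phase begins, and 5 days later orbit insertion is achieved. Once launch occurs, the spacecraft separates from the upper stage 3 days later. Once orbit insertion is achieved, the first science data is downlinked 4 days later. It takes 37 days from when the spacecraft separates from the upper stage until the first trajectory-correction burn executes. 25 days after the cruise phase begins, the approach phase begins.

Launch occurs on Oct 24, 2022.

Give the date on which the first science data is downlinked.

Launch occurs: Oct 24, 2022.
The spacecraft separates from the upper stage: Oct 24, 2022 + 3 days = Oct 27, 2022.
The first trajectory-correction burn executes: Oct 27, 2022 + 37 days = Dec 3, 2022.
The cruise phase begins: Dec 3, 2022 + 10 days = Dec 13, 2022.
The approach phase begins: Dec 13, 2022 + 25 days = Jan 7, 2023.
Orbit insertion is achieved: Jan 7, 2023 + 5 days = Jan 12, 2023.
The first science data is downlinked: Jan 12, 2023 + 4 days = Jan 16, 2023.

Jan 16, 2023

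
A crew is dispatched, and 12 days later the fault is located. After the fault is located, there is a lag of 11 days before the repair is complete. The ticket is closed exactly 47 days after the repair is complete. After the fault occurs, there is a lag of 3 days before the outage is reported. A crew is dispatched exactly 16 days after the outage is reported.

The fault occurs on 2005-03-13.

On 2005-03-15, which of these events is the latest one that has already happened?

The fault occurs: Mar 13, 2005.
The outage is reported: Mar 13, 2005 + 3 days = Mar 16, 2005.
A crew is dispatched: Mar 16, 2005 + 16 days = Apr 1, 2005.
The fault is located: Apr 1, 2005 + 12 days = Apr 13, 2005.
The repair is complete: Apr 13, 2005 + 11 days = Apr 24, 2005.
The ticket is closed: Apr 24, 2005 + 47 days = Jun 10, 2005.
Mar 15, 2005 falls between when the fault occurs (Mar 13, 2005) and when the outage is reported (Mar 16, 2005).

The fault occurs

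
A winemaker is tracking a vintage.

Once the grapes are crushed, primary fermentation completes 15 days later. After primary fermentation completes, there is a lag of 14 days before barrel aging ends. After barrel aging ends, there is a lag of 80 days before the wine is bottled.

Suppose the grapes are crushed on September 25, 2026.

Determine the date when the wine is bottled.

The grapes are crushed: Sep 25, 2026.
Primary fermentation completes: Sep 25, 2026 + 15 days = Oct 10, 2026.
Barrel aging ends: Oct 10, 2026 + 14 days = Oct 24, 2026.
The wine is bottled: Oct 24, 2026 + 80 days = Jan 12, 2027.

January 12, 2027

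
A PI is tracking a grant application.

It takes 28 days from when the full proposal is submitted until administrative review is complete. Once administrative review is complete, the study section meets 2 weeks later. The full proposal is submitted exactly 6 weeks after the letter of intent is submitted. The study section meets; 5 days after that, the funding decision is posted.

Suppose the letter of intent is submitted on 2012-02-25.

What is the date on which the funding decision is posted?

The letter of intent is submitted: Feb 25, 2012.
The full proposal is submitted: Feb 25, 2012 + 6 weeks = Apr 7, 2012.
Administrative review is complete: Apr 7, 2012 + 28 days = May 5, 2012.
The study section meets: May 5, 2012 + 2 weeks = May 19, 2012.
The funding decision is posted: May 19, 2012 + 5 days = May 24, 2012.

2012-05-24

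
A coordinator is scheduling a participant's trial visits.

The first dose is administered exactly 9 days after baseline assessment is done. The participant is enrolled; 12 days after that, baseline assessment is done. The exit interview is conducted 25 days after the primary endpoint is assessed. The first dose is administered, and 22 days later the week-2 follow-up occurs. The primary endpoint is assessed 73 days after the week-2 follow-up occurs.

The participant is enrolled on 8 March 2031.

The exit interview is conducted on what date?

The participant is enrolled: Mar 8, 2031.
Baseline assessment is done: Mar 8, 2031 + 12 days = Mar 20, 2031.
The first dose is administered: Mar 20, 2031 + 9 days = Mar 29, 2031.
The week-2 follow-up occurs: Mar 29, 2031 + 22 days = Apr 20, 2031.
The primary endpoint is assessed: Apr 20, 2031 + 73 days = Jul 2, 2031.
The exit interview is conducted: Jul 2, 2031 + 25 days = Jul 27, 2031.

27 July 2031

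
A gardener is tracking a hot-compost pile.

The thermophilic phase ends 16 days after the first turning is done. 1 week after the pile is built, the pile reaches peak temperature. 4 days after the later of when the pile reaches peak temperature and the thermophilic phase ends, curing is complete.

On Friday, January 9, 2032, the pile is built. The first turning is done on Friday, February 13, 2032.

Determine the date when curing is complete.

Thursday, March 4, 2032

The pile is built: Jan 9, 2032.
The pile reaches peak temperature: Jan 9, 2032 + 1 week = Jan 16, 2032.
The first turning is done: Feb 13, 2032.
The thermophilic phase ends: Feb 13, 2032 + 16 days = Feb 29, 2032.
Both prerequisites met — the pile reaches peak temperature (Jan 16, 2032), the thermophilic phase ends (Feb 29, 2032); the later is Feb 29, 2032.
Curing is complete: Feb 29, 2032 + 4 days = Mar 4, 2032.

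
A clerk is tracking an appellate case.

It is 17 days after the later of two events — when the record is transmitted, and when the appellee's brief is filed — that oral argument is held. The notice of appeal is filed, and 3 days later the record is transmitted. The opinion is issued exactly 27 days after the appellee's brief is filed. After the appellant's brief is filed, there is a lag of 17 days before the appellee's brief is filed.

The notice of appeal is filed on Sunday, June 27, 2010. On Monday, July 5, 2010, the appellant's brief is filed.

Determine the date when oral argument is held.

Sunday, August 8, 2010

The notice of appeal is filed: Jun 27, 2010.
The record is transmitted: Jun 27, 2010 + 3 days = Jun 30, 2010.
The appellant's brief is filed: Jul 5, 2010.
The appellee's brief is filed: Jul 5, 2010 + 17 days = Jul 22, 2010.
Both prerequisites met — the record is transmitted (Jun 30, 2010), the appellee's brief is filed (Jul 22, 2010); the later is Jul 22, 2010.
Oral argument is held: Jul 22, 2010 + 17 days = Aug 8, 2010.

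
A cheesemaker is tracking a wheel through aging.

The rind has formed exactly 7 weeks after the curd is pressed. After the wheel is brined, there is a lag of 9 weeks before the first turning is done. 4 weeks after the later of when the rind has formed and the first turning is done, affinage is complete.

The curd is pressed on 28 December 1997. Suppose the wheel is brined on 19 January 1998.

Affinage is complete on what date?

20 April 1998

The curd is pressed: Dec 28, 1997.
The rind has formed: Dec 28, 1997 + 7 weeks = Feb 15, 1998.
The wheel is brined: Jan 19, 1998.
The first turning is done: Jan 19, 1998 + 9 weeks = Mar 23, 1998.
Both prerequisites met — the rind has formed (Feb 15, 1998), the first turning is done (Mar 23, 1998); the later is Mar 23, 1998.
Affinage is complete: Mar 23, 1998 + 4 weeks = Apr 20, 1998.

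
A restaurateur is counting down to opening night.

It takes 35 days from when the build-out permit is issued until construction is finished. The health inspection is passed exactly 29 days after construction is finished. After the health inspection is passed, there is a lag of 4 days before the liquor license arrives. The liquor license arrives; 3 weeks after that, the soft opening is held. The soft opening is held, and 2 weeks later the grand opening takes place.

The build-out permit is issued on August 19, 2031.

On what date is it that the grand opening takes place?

The build-out permit is issued: Aug 19, 2031.
Construction is finished: Aug 19, 2031 + 35 days = Sep 23, 2031.
The health inspection is passed: Sep 23, 2031 + 29 days = Oct 22, 2031.
The liquor license arrives: Oct 22, 2031 + 4 days = Oct 26, 2031.
The soft opening is held: Oct 26, 2031 + 3 weeks = Nov 16, 2031.
The grand opening takes place: Nov 16, 2031 + 2 weeks = Nov 30, 2031.

November 30, 2031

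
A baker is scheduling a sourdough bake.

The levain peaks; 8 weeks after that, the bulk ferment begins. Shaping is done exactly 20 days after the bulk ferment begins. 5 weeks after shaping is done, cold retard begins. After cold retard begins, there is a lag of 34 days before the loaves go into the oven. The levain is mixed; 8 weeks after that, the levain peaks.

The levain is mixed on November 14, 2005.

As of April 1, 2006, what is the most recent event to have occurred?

The levain is mixed: Nov 14, 2005.
The levain peaks: Nov 14, 2005 + 8 weeks = Jan 9, 2006.
The bulk ferment begins: Jan 9, 2006 + 8 weeks = Mar 6, 2006.
Shaping is done: Mar 6, 2006 + 20 days = Mar 26, 2006.
Cold retard begins: Mar 26, 2006 + 5 weeks = Apr 30, 2006.
The loaves go into the oven: Apr 30, 2006 + 34 days = Jun 3, 2006.
Apr 1, 2006 falls between when shaping is done (Mar 26, 2006) and when cold retard begins (Apr 30, 2006).

Shaping is done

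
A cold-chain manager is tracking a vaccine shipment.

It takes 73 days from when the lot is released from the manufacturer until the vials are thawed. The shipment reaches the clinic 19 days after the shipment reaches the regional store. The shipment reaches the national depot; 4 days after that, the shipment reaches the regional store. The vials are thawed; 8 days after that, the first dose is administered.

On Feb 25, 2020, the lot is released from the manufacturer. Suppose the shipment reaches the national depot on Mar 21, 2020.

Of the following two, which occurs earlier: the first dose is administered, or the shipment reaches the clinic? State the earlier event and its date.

The shipment reaches the clinic — Apr 13, 2020

The lot is released from the manufacturer: Feb 25, 2020.
The vials are thawed: Feb 25, 2020 + 73 days = May 8, 2020.
The first dose is administered: May 8, 2020 + 8 days = May 16, 2020.
The shipment reaches the national depot: Mar 21, 2020.
The shipment reaches the regional store: Mar 21, 2020 + 4 days = Mar 25, 2020.
The shipment reaches the clinic: Mar 25, 2020 + 19 days = Apr 13, 2020.
Comparing: the first dose is administered on May 16, 2020 vs the shipment reaches the clinic on Apr 13, 2020. Earlier: the shipment reaches the clinic.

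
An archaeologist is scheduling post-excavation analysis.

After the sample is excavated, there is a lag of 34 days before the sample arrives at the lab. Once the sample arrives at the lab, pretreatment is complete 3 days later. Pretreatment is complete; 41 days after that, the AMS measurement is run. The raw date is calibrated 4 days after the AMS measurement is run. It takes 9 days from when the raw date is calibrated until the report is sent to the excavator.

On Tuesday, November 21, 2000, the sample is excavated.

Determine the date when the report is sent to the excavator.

The sample is excavated: Nov 21, 2000.
The sample arrives at the lab: Nov 21, 2000 + 34 days = Dec 25, 2000.
Pretreatment is complete: Dec 25, 2000 + 3 days = Dec 28, 2000.
The AMS measurement is run: Dec 28, 2000 + 41 days = Feb 7, 2001.
The raw date is calibrated: Feb 7, 2001 + 4 days = Feb 11, 2001.
The report is sent to the excavator: Feb 11, 2001 + 9 days = Feb 20, 2001.

Tuesday, February 20, 2001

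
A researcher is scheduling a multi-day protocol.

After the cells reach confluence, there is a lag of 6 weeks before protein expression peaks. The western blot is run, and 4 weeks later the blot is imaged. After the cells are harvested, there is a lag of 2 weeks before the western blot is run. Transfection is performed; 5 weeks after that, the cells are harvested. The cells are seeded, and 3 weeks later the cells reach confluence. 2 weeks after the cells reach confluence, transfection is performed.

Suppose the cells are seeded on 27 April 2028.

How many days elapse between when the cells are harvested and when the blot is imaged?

Causal path: the cells are harvested → the western blot is run → the blot is imaged.
Total delay along the path: 2 + 4 weeks = 6 weeks = 42 days.

42 days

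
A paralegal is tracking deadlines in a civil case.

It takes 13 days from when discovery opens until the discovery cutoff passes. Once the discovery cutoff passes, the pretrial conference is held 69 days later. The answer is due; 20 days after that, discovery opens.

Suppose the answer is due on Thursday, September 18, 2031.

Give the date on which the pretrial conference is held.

Monday, December 29, 2031

The answer is due: Sep 18, 2031.
Discovery opens: Sep 18, 2031 + 20 days = Oct 8, 2031.
The discovery cutoff passes: Oct 8, 2031 + 13 days = Oct 21, 2031.
The pretrial conference is held: Oct 21, 2031 + 69 days = Dec 29, 2031.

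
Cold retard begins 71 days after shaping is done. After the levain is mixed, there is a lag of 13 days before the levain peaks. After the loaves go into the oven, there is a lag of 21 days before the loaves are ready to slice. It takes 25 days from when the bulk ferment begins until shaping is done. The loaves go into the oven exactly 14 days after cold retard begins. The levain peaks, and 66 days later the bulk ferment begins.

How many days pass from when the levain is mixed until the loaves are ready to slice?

Causal path: the levain is mixed → the levain peaks → the bulk ferment begins → shaping is done → cold retard begins → the loaves go into the oven → the loaves are ready to slice.
Total delay along the path: 13 + 66 + 25 + 71 + 14 + 21 = 210 days.

210 days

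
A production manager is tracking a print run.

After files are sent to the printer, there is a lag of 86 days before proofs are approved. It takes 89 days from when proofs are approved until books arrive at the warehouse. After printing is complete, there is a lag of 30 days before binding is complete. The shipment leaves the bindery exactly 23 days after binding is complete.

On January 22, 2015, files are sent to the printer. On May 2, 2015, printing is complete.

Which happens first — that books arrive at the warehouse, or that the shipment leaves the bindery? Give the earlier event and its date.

The shipment leaves the bindery — June 24, 2015

Files are sent to the printer: Jan 22, 2015.
Proofs are approved: Jan 22, 2015 + 86 days = Apr 18, 2015.
Books arrive at the warehouse: Apr 18, 2015 + 89 days = Jul 16, 2015.
Printing is complete: May 2, 2015.
Binding is complete: May 2, 2015 + 30 days = Jun 1, 2015.
The shipment leaves the bindery: Jun 1, 2015 + 23 days = Jun 24, 2015.
Comparing: books arrive at the warehouse on Jul 16, 2015 vs the shipment leaves the bindery on Jun 24, 2015. Earlier: the shipment leaves the bindery.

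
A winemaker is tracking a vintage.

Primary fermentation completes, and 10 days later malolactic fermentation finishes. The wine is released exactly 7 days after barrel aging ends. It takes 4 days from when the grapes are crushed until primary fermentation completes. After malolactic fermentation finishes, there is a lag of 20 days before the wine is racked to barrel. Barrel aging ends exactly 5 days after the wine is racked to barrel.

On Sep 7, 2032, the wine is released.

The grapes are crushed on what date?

Jul 23, 2032

The wine is released: Sep 7, 2032.
Barrel aging ends: Sep 7, 2032 − 7 days = Aug 31, 2032.
The wine is racked to barrel: Aug 31, 2032 − 5 days = Aug 26, 2032.
Malolactic fermentation finishes: Aug 26, 2032 − 20 days = Aug 6, 2032.
Primary fermentation completes: Aug 6, 2032 − 10 days = Jul 27, 2032.
The grapes are crushed: Jul 27, 2032 − 4 days = Jul 23, 2032.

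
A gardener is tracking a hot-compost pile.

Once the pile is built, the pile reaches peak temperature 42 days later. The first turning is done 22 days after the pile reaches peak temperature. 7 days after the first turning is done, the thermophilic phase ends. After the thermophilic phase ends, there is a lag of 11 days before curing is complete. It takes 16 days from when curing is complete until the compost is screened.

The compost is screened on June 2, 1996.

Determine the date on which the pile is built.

The compost is screened: Jun 2, 1996.
Curing is complete: Jun 2, 1996 − 16 days = May 17, 1996.
The thermophilic phase ends: May 17, 1996 − 11 days = May 6, 1996.
The first turning is done: May 6, 1996 − 7 days = Apr 29, 1996.
The pile reaches peak temperature: Apr 29, 1996 − 22 days = Apr 7, 1996.
The pile is built: Apr 7, 1996 − 42 days = Feb 25, 1996.

February 25, 1996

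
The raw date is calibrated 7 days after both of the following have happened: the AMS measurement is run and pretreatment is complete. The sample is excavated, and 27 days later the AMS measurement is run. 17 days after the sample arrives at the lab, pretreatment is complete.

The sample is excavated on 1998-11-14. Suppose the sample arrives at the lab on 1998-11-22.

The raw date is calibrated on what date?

The sample is excavated: Nov 14, 1998.
The AMS measurement is run: Nov 14, 1998 + 27 days = Dec 11, 1998.
The sample arrives at the lab: Nov 22, 1998.
Pretreatment is complete: Nov 22, 1998 + 17 days = Dec 9, 1998.
Both prerequisites met — the AMS measurement is run (Dec 11, 1998), pretreatment is complete (Dec 9, 1998); the later is Dec 11, 1998.
The raw date is calibrated: Dec 11, 1998 + 7 days = Dec 18, 1998.

1998-12-18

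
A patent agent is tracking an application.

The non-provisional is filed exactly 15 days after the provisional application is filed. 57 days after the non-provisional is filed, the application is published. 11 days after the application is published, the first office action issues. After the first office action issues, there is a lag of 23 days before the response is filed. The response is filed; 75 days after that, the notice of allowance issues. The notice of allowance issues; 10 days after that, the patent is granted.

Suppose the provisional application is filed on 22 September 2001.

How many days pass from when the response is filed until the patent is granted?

Causal path: the response is filed → the notice of allowance issues → the patent is granted.
Total delay along the path: 75 + 10 = 85 days.

85 days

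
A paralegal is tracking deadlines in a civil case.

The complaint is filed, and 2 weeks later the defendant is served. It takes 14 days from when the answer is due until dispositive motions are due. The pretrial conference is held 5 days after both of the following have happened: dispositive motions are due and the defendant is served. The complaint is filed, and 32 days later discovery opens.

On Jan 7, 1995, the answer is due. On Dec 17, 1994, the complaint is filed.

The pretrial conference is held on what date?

Jan 26, 1995

The answer is due: Jan 7, 1995.
Dispositive motions are due: Jan 7, 1995 + 14 days = Jan 21, 1995.
The complaint is filed: Dec 17, 1994.
The defendant is served: Dec 17, 1994 + 2 weeks = Dec 31, 1994.
Both prerequisites met — dispositive motions are due (Jan 21, 1995), the defendant is served (Dec 31, 1994); the later is Jan 21, 1995.
The pretrial conference is held: Jan 21, 1995 + 5 days = Jan 26, 1995.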